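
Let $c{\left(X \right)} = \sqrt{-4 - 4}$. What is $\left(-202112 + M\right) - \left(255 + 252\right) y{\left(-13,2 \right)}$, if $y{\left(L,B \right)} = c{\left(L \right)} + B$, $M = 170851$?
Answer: $-32275 - 1014 i \sqrt{2} \approx -32275.0 - 1434.0 i$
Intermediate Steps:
$c{\left(X \right)} = 2 i \sqrt{2}$ ($c{\left(X \right)} = \sqrt{-8} = 2 i \sqrt{2}$)
$y{\left(L,B \right)} = B + 2 i \sqrt{2}$ ($y{\left(L,B \right)} = 2 i \sqrt{2} + B = B + 2 i \sqrt{2}$)
$\left(-202112 + M\right) - \left(255 + 252\right) y{\left(-13,2 \right)} = \left(-202112 + 170851\right) - \left(255 + 252\right) \left(2 + 2 i \sqrt{2}\right) = -31261 - 507 \left(2 + 2 i \sqrt{2}\right) = -31261 - \left(1014 + 1014 i \sqrt{2}\right) = -32275 - 1014 i \sqrt{2}$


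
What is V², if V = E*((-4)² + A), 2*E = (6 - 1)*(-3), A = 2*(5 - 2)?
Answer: 27225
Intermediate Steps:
A = 6 (A = 2*3 = 6)
E = -15/2 (E = ((6 - 1)*(-3))/2 = (5*(-3))/2 = (½)*(-15) = -15/2 ≈ -7.5000)
V = -165 (V = -15*((-4)² + 6)/2 = -15*(16 + 6)/2 = -15/2*22 = -165)
V² = (-165)² = 27225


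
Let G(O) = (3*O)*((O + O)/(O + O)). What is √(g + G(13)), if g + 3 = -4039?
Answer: I*√4003 ≈ 63.269*I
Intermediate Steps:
g = -4042 (g = -3 - 4039 = -4042)
G(O) = 3*O (G(O) = (3*O)*((2*O)/((2*O))) = (3*O)*((2*O)*(1/(2*O))) = (3*O)*1 = 3*O)
√(g + G(13)) = √(-4042 + 3*13) = √(-4042 + 39) = √(-4003) = I*√4003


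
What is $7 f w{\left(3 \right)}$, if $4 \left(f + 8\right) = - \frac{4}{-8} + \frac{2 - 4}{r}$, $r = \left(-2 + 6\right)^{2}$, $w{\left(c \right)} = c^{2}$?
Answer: $- \frac{15939}{32} \approx -498.09$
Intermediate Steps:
$r = 16$ ($r = 4^{2} = 16$)
$f = - \frac{253}{32}$ ($f = -8 + \frac{- \frac{4}{-8} + \frac{2 - 4}{16}}{4} = -8 + \frac{\left(-4\right) \left(- \frac{1}{8}\right) + \left(2 - 4\right) \frac{1}{16}}{4} = -8 + \frac{\frac{1}{2} - \frac{1}{8}}{4} = -8 + \frac{1}{4} \cdot \frac{3}{8} = -8 + \frac{3}{32} = - \frac{253}{32} \approx -7.9063$)
$7 f w{\left(3 \right)} = 7 \left(- \frac{253}{32}\right) 3^{2} = \left(- \frac{1771}{32}\right) 9 = - \frac{15939}{32}$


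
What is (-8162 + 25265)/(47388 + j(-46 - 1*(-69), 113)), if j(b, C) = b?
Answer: 17103/47411 ≈ 0.36074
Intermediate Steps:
(-8162 + 25265)/(47388 + j(-46 - 1*(-69), 113)) = (-8162 + 25265)/(47388 + (-46 - 1*(-69))) = 17103/(47388 + (-46 + 69)) = 17103/(47388 + 23) = 17103/47411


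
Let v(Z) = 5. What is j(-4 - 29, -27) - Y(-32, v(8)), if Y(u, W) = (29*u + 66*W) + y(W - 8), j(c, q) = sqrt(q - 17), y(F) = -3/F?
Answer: 597 + 2*I*sqrt(11) ≈ 597.0 + 6.6332*I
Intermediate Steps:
j(c, q) = sqrt(-17 + q)
Y(u, W) = -3/(-8 + W) + 29*u + 66*W (Y(u, W) = (29*u + 66*W) - 3/(W - 8) = (29*u + 66*W) - 3/(-8 + W) = -3/(-8 + W) + 29*u + 66*W)
j(-4 - 29, -27) - Y(-32, v(8)) = sqrt(-17 - 27) - (-3 + (-8 + 5)*(29*(-32) + 66*5))/(-8 + 5) = sqrt(-44) - (-3 - 3*(-928 + 330))/(-3) = 2*I*sqrt(11) - (-1)*(-3 - 3*(-598))/3 = 2*I*sqrt(11) - (-1)*(-3 + 1794)/3 = 2*I*sqrt(11) - (-1)*1791/3 = 2*I*sqrt(11) - 1*(-597) = 2*I*sqrt(11) + 597 = 597 + 2*I*sqrt(11)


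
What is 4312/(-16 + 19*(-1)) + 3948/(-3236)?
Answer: -503279/4045 ≈ -124.42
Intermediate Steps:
4312/(-16 + 19*(-1)) + 3948/(-3236) = 4312/(-16 - 19) + 3948*(-1/3236) = 4312/(-35) - 987/809 = 4312*(-1/35) - 987/809 = -616/5 - 987/809 = -503279/4045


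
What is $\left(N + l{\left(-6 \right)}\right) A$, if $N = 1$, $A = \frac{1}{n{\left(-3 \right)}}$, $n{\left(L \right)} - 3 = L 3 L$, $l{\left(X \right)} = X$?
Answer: $- \frac{1}{6} \approx -0.16667$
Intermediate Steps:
$n{\left(L \right)} = 3 + 3 L^{2}$ ($n{\left(L \right)} = 3 + L 3 L = 3 + 3 L L = 3 + 3 L^{2}$)
$A = \frac{1}{30}$ ($A = \frac{1}{3 + 3 \left(-3\right)^{2}} = \frac{1}{3 + 3 \cdot 9} = \frac{1}{3 + 27} = \frac{1}{30} \approx 0.033333$)
$\left(N + l{\left(-6 \right)}\right) A = \left(1 - 6\right) \frac{1}{30} = \left(-5\right) \frac{1}{30} = - \frac{1}{6}$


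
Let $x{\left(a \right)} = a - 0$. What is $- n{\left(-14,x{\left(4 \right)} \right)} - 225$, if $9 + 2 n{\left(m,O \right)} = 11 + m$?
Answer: $-219$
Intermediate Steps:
$x{\left(a \right)} = a$ ($x{\left(a \right)} = a + 0 = a$)
$n{\left(m,O \right)} = 1 + \frac{m}{2}$ ($n{\left(m,O \right)} = - \frac{9}{2} + \frac{11 + m}{2} = - \frac{9}{2} + \left(\frac{11}{2} + \frac{m}{2}\right) = 1 + \frac{m}{2}$)
$- n{\left(-14,x{\left(4 \right)} \right)} - 225 = - (1 + \frac{1}{2} \left(-14\right)) - 225 = - (1 - 7) - 225 = \left(-1\right) \left(-6\right) - 225 = 6 - 225 = -219$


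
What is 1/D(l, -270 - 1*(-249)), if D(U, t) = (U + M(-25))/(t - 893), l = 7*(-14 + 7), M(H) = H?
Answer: 457/37 ≈ 12.351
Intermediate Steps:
l = -49 (l = 7*(-7) = -49)
D(U, t) = (-25 + U)/(-893 + t) (D(U, t) = (U - 25)/(t - 893) = (-25 + U)/(-893 + t))
1/D(l, -270 - 1*(-249)) = 1/((-25 - 49)/(-893 + (-270 - 1*(-249)))) = 1/(-74/(-893 + (-270 + 249))) = 1/(-74/(-893 - 21)) = 1/(-74/(-914)) = 1/(-1/914*(-74)) = 1/(37/457) = 457/37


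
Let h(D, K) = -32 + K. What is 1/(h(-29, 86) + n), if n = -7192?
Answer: -1/7138 ≈ -0.00014010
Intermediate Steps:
1/(h(-29, 86) + n) = 1/((-32 + 86) - 7192) = 1/(54 - 7192) = 1/(-7138) = -1/7138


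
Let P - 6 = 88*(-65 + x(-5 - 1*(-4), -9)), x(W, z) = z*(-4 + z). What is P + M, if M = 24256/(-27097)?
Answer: 124134198/27097 ≈ 4581.1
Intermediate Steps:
P = 4582 (P = 6 + 88*(-65 - 9*(-4 - 9)) = 6 + 88*(-65 - 9*(-13)) = 6 + 88*(-65 + 117) = 6 + 88*52 = 6 + 4576 = 4582)
M = -24256/27097 (M = 24256*(-1/27097) = -24256/27097 ≈ -0.89515)
P + M = 4582 - 24256/27097 = 124134198/27097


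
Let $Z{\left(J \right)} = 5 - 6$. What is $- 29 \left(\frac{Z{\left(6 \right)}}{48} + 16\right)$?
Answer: $- \frac{22243}{48} \approx -463.4$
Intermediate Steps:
$Z{\left(J \right)} = -1$ ($Z{\left(J \right)} = 5 - 6 = -1$)
$- 29 \left(\frac{Z{\left(6 \right)}}{48} + 16\right) = - 29 \left(- \frac{1}{48} + 16\right) = \left(-29\right) \frac{767}{48} = - \frac{22243}{48}$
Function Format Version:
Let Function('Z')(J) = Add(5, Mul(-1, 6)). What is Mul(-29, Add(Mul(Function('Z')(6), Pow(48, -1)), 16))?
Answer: Rational(-22243, 48) ≈ -463.40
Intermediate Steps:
Function('Z')(J) = -1 (Function('Z')(J) = Add(5, -6) = -1)
Mul(-29, Add(Mul(Function('Z')(6), Pow(48, -1)), 16)) = Mul(-29, Add(Mul(-1, Pow(48, -1)), 16)) = Mul(-29, Add(Mul(-1, Rational(1, 48)), 16)) = Mul(-29, Add(Rational(-1, 48), 16)) = Mul(-29, Rational(767, 48)) = Rational(-22243, 48)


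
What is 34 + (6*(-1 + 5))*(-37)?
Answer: -854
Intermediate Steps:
34 + (6*(-1 + 5))*(-37) = 34 + (6*4)*(-37) = 34 + 24*(-37) = 34 - 888 = -854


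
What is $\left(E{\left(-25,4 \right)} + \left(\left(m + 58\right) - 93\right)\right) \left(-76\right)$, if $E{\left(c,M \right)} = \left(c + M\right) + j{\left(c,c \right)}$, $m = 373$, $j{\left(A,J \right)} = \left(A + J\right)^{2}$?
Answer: $-214092$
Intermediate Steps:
$E{\left(c,M \right)} = M + c + 4 c^{2}$ ($E{\left(c,M \right)} = \left(c + M\right) + \left(c + c\right)^{2} = \left(M + c\right) + \left(2 c\right)^{2} = \left(M + c\right) + 4 c^{2} = M + c + 4 c^{2}$)
$\left(E{\left(-25,4 \right)} + \left(\left(m + 58\right) - 93\right)\right) \left(-76\right) = \left(\left(4 - 25 + 4 \left(-25\right)^{2}\right) + \left(\left(373 + 58\right) - 93\right)\right) \left(-76\right) = \left(\left(4 - 25 + 4 \cdot 625\right) + \left(431 - 93\right)\right) \left(-76\right) = \left(\left(4 - 25 + 2500\right) + 338\right) \left(-76\right) = \left(2479 + 338\right) \left(-76\right) = 2817 \left(-76\right) = -214092$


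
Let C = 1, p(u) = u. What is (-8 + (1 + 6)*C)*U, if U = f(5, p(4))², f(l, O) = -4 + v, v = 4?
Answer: 0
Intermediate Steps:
f(l, O) = 0 (f(l, O) = -4 + 4 = 0)
U = 0 (U = 0² = 0)
(-8 + (1 + 6)*C)*U = (-8 + (1 + 6)*1)*0 = (-8 + 7*1)*0 = (-8 + 7)*0 = -1*0 = 0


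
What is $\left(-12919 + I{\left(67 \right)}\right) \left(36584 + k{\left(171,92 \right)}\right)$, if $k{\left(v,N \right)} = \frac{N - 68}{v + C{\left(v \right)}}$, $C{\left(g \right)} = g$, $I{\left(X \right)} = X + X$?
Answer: $- \frac{26660458220}{57} \approx -4.6773 \cdot 10^{8}$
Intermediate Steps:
$I{\left(X \right)} = 2 X$
$k{\left(v,N \right)} = \frac{-68 + N}{2 v}$ ($k{\left(v,N \right)} = \frac{N - 68}{v + v} = \frac{-68 + N}{2 v}$)
$\left(-12919 + I{\left(67 \right)}\right) \left(36584 + k{\left(171,92 \right)}\right) = \left(-12919 + 2 \cdot 67\right) \left(36584 + \frac{-68 + 92}{2 \cdot 171}\right) = \left(-12919 + 134\right) \left(36584 + \frac{1}{2} \cdot \frac{1}{171} \cdot 24\right) = - 12785 \left(36584 + \frac{4}{57}\right) = \left(-12785\right) \frac{2085292}{57} = - \frac{26660458220}{57}$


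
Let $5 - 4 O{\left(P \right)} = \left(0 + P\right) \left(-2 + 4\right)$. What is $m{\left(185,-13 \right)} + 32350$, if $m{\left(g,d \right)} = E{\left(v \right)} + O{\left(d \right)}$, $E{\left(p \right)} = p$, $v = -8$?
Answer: $\frac{129399}{4} \approx 32350.0$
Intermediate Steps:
$O{\left(P \right)} = \frac{5}{4} - \frac{P}{2}$ ($O{\left(P \right)} = \frac{5}{4} - \frac{\left(0 + P\right) \left(-2 + 4\right)}{4} = \frac{5}{4} - \frac{P 2}{4} = \frac{5}{4} - \frac{2 P}{4} = \frac{5}{4} - \frac{P}{2}$)
$m{\left(g,d \right)} = - \frac{27}{4} - \frac{d}{2}$ ($m{\left(g,d \right)} = -8 - \left(- \frac{5}{4} + \frac{d}{2}\right) = - \frac{27}{4} - \frac{d}{2}$)
$m{\left(185,-13 \right)} + 32350 = \left(- \frac{27}{4} - - \frac{13}{2}\right) + 32350 = \left(- \frac{27}{4} + \frac{13}{2}\right) + 32350 = - \frac{1}{4} + 32350 = \frac{129399}{4}$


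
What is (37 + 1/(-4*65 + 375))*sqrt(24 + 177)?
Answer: 4256*sqrt(201)/115 ≈ 524.69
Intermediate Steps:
(37 + 1/(-4*65 + 375))*sqrt(24 + 177) = (37 + 1/(-260 + 375))*sqrt(201) = (37 + 1/115)*sqrt(201) = 4256*sqrt(201)/115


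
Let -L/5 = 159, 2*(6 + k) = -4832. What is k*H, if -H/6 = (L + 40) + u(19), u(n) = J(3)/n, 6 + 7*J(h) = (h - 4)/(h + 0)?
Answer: -10972352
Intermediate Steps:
k = -2422 (k = -6 + (½)*(-4832) = -6 - 2416 = -2422)
J(h) = -6/7 + (-4 + h)/(7*h) (J(h) = -6/7 + ((h - 4)/(h + 0))/7 = -6/7 + ((-4 + h)/h)/7 = -6/7 + (-4 + h)/(7*h))
L = -795 (L = -5*159 = -795)
u(n) = -19/(21*n) (u(n) = ((⅐)*(-4 - 5*3)/3)/n = ((⅐)*(⅓)*(-4 - 15))/n = ((⅐)*(⅓)*(-19))/n = -19/(21*n))
H = 31712/7 (H = -6*((-795 + 40) - 19/21/19) = -6*(-755 - 19/21*1/19) = -6*(-755 - 1/21) = -6*(-15856/21) = 31712/7 ≈ 4530.3)
k*H = -2422*31712/7 = -10972352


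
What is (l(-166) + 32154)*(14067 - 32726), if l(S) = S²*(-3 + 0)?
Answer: 942540726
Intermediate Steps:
l(S) = -3*S² (l(S) = S²*(-3) = -3*S²)
(l(-166) + 32154)*(14067 - 32726) = (-3*(-166)² + 32154)*(14067 - 32726) = (-3*27556 + 32154)*(-18659) = (-82668 + 32154)*(-18659) = -50514*(-18659) = 942540726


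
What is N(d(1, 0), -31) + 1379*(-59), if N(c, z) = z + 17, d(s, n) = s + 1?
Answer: -81375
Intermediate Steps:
d(s, n) = 1 + s
N(c, z) = 17 + z
N(d(1, 0), -31) + 1379*(-59) = (17 - 31) + 1379*(-59) = -14 - 81361 = -81375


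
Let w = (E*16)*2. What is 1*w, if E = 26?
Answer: 832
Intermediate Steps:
w = 832 (w = (26*16)*2 = 416*2 = 832)
1*w = 1*832 = 832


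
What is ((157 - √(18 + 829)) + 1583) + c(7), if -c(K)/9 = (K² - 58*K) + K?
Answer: 4890 - 11*√7 ≈ 4860.9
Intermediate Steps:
c(K) = -9*K² + 513*K (c(K) = -9*((K² - 58*K) + K) = -9*(K² - 57*K) = -9*K² + 513*K)
((157 - √(18 + 829)) + 1583) + c(7) = ((157 - √(18 + 829)) + 1583) + 9*7*(57 - 1*7) = ((157 - √847) + 1583) + 9*7*(57 - 7) = ((157 - 11*√7) + 1583) + 9*7*50 = ((157 - 11*√7) + 1583) + 3150 = (1740 - 11*√7) + 3150 = 4890 - 11*√7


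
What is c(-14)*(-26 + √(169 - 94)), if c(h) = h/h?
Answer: -26 + 5*√3 ≈ -17.340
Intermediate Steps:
c(h) = 1
c(-14)*(-26 + √(169 - 94)) = 1*(-26 + √(169 - 94)) = 1*(-26 + √75) = 1*(-26 + 5*√3) = -26 + 5*√3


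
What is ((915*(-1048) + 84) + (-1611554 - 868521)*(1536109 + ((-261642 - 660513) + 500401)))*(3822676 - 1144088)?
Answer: -7402773303906609068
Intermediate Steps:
((915*(-1048) + 84) + (-1611554 - 868521)*(1536109 + ((-261642 - 660513) + 500401)))*(3822676 - 1144088) = ((-958920 + 84) - 2480075*(1536109 + (-922155 + 500401)))*2678588 = (-958836 - 2480075*(1536109 - 421754))*2678588 = (-958836 - 2480075*1114355)*2678588 = (-958836 - 2763683976625)*2678588 = -2763684935461*2678588 = -7402773303906609068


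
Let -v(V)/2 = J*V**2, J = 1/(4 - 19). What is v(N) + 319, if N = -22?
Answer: 5753/15 ≈ 383.53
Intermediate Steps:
J = -1/15 (J = 1/(-15) = -1/15 ≈ -0.066667)
v(V) = 2*V**2/15 (v(V) = -(-2)*V**2/15 = 2*V**2/15)
v(N) + 319 = (2/15)*(-22)**2 + 319 = (2/15)*484 + 319 = 968/15 + 319 = 5753/15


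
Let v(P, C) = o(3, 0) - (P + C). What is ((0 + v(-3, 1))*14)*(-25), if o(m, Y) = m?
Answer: -1750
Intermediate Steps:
v(P, C) = 3 - C - P (v(P, C) = 3 - (P + C) = 3 - (C + P) = 3 + (-C - P) = 3 - C - P)
((0 + v(-3, 1))*14)*(-25) = ((0 + (3 - 1*1 - 1*(-3)))*14)*(-25) = ((0 + (3 - 1 + 3))*14)*(-25) = ((0 + 5)*14)*(-25) = (5*14)*(-25) = 70*(-25) = -1750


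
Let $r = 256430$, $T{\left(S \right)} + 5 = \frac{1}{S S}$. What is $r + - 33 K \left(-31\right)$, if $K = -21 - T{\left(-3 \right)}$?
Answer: $\frac{719845}{3} \approx 2.3995 \cdot 10^{5}$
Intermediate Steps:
$T{\left(S \right)} = -5 + \frac{1}{S^{2}}$ ($T{\left(S \right)} = -5 + \frac{1}{S S} = -5 + \frac{1}{S^{2}}$)
$K = - \frac{145}{9}$ ($K = -21 - \left(-5 + \frac{1}{9}\right) = -21 - - \frac{44}{9} = -21 + \frac{44}{9} = - \frac{145}{9} \approx -16.111$)
$r + - 33 K \left(-31\right) = 256430 + \left(-33\right) \left(- \frac{145}{9}\right) \left(-31\right) = 256430 + \frac{1595}{3} \left(-31\right) = 256430 - \frac{49445}{3} = \frac{719845}{3}$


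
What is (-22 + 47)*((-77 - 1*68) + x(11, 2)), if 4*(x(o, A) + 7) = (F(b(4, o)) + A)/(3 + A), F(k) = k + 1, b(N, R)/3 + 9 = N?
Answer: -3815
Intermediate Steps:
b(N, R) = -27 + 3*N
F(k) = 1 + k
x(o, A) = -7 + (-14 + A)/(4*(3 + A)) (x(o, A) = -7 + (((1 + (-27 + 3*4)) + A)/(3 + A))/4 = -7 + (((1 + (-27 + 12)) + A)/(3 + A))/4 = -7 + (((1 - 15) + A)/(3 + A))/4 = -7 + ((-14 + A)/(3 + A))/4 = -7 + (-14 + A)/(4*(3 + A)))
(-22 + 47)*((-77 - 1*68) + x(11, 2)) = (-22 + 47)*((-77 - 1*68) + (-98 - 27*2)/(4*(3 + 2))) = 25*((-77 - 68) + (1/4)*(-98 - 54)/5) = 25*(-145 + (1/4)*(1/5)*(-152)) = 25*(-145 - 38/5) = 25*(-763/5) = -3815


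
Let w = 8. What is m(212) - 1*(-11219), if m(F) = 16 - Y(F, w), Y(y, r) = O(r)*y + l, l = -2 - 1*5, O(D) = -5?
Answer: 12302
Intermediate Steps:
l = -7 (l = -2 - 5 = -7)
Y(y, r) = -7 - 5*y (Y(y, r) = -5*y - 7 = -7 - 5*y)
m(F) = 23 + 5*F (m(F) = 16 - (-7 - 5*F) = 16 + (7 + 5*F) = 23 + 5*F)
m(212) - 1*(-11219) = (23 + 5*212) - 1*(-11219) = (23 + 1060) + 11219 = 1083 + 11219 = 12302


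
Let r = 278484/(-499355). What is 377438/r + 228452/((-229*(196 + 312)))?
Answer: -2740725199061681/4049575086 ≈ -6.7679e+5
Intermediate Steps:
r = -278484/499355 (r = 278484*(-1/499355) = -278484/499355 ≈ -0.55769)
377438/r + 228452/((-229*(196 + 312))) = 377438/(-278484/499355) + 228452/((-229*(196 + 312))) = 377438*(-499355/278484) + 228452/((-229*508)) = -94237776245/139242 + 228452/(-116332) = -94237776245/139242 + 228452*(-1/116332) = -94237776245/139242 - 57113/29083 = -2740725199061681/4049575086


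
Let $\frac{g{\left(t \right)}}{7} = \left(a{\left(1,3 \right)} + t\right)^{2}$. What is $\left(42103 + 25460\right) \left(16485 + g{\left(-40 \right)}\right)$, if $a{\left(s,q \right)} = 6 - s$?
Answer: $1693128780$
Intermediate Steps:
$g{\left(t \right)} = 7 \left(5 + t\right)^{2}$ ($g{\left(t \right)} = 7 \left(\left(6 - 1\right) + t\right)^{2} = 7 \left(5 + t\right)^{2}$)
$\left(42103 + 25460\right) \left(16485 + g{\left(-40 \right)}\right) = \left(42103 + 25460\right) \left(16485 + 7 \left(5 - 40\right)^{2}\right) = 67563 \left(16485 + 7 \left(-35\right)^{2}\right) = 67563 \left(16485 + 7 \cdot 1225\right) = 67563 \left(16485 + 8575\right) = 67563 \cdot 25060 = 1693128780$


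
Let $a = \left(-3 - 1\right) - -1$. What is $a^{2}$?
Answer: $9$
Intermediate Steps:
$a = -3$ ($a = \left(-3 - 1\right) + 1 = -4 + 1 = -3$)
$a^{2} = \left(-3\right)^{2} = 9$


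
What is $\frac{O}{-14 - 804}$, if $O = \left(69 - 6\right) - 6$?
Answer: $- \frac{57}{818} \approx -0.069682$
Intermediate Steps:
$O = 57$ ($O = 63 - 6 = 57$)
$\frac{O}{-14 - 804} = \frac{57}{-14 - 804} = \frac{57}{-818} = 57 \left(- \frac{1}{818}\right) = - \frac{57}{818}$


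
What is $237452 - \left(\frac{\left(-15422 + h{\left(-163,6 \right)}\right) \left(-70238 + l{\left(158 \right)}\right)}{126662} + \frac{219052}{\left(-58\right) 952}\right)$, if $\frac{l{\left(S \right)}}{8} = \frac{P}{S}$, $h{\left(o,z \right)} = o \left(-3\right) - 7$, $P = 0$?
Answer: $\frac{200346369352161}{874221124} \approx 2.2917 \cdot 10^{5}$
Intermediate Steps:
$h{\left(o,z \right)} = -7 - 3 o$ ($h{\left(o,z \right)} = - 3 o - 7 = -7 - 3 o$)
$l{\left(S \right)} = 0$ ($l{\left(S \right)} = 8 \frac{0}{S} = 8 \cdot 0 = 0$)
$237452 - \left(\frac{\left(-15422 + h{\left(-163,6 \right)}\right) \left(-70238 + l{\left(158 \right)}\right)}{126662} + \frac{219052}{\left(-58\right) 952}\right) = 237452 - \left(\frac{\left(-15422 - -482\right) \left(-70238 + 0\right)}{126662} + \frac{219052}{\left(-58\right) 952}\right) = 237452 - \left(\left(-15422 + \left(-7 + 489\right)\right) \left(-70238\right) \frac{1}{126662} + \frac{219052}{-55216}\right) = 237452 - \left(\left(-15422 + 482\right) \left(-70238\right) \frac{1}{126662} + 219052 \left(- \frac{1}{55216}\right)\right) = 237452 - \left(\left(-14940\right) \left(-70238\right) \frac{1}{126662} - \frac{54763}{13804}\right) = 237452 - \left(1049355720 \cdot \frac{1}{126662} - \frac{54763}{13804}\right) = 237452 - \left(\frac{524677860}{63331} - \frac{54763}{13804}\right) = 237452 - \frac{7239184983887}{874221124} = \frac{200346369352161}{874221124}$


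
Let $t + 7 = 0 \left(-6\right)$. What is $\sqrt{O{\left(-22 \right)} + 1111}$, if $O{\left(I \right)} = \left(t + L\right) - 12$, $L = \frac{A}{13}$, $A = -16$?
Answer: $\frac{2 \sqrt{46085}}{13} \approx 33.027$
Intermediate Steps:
$t = -7$ ($t = -7 + 0 \left(-6\right) = -7 + 0 = -7$)
$L = - \frac{16}{13} \approx -1.2308$
$O{\left(I \right)} = - \frac{263}{13}$ ($O{\left(I \right)} = \left(-7 - \frac{16}{13}\right) - 12 = - \frac{107}{13} - 12 = - \frac{263}{13}$)
$\sqrt{O{\left(-22 \right)} + 1111} = \sqrt{- \frac{263}{13} + 1111} = \sqrt{\frac{14180}{13}} = \frac{2 \sqrt{46085}}{13}$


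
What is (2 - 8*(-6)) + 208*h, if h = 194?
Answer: 40402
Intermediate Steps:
(2 - 8*(-6)) + 208*h = (2 - 8*(-6)) + 208*194 = (2 + 48) + 40352 = 50 + 40352 = 40402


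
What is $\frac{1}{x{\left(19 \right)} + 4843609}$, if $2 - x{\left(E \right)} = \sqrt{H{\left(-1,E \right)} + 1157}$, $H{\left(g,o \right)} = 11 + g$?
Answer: $\frac{1614537}{7820189172718} + \frac{\sqrt{1167}}{23460567518154} \approx 2.0646 \cdot 10^{-7}$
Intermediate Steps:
$x{\left(E \right)} = 2 - \sqrt{1167}$ ($x{\left(E \right)} = 2 - \sqrt{\left(11 - 1\right) + 1157} = 2 - \sqrt{10 + 1157} = 2 - \sqrt{1167}$)
$\frac{1}{x{\left(19 \right)} + 4843609} = \frac{1}{\left(2 - \sqrt{1167}\right) + 4843609} = \frac{1}{4843611 - \sqrt{1167}}$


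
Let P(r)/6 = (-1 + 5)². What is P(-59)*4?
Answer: 384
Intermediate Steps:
P(r) = 96 (P(r) = 6*(-1 + 5)² = 6*4² = 6*16 = 96)
P(-59)*4 = 96*4 = 384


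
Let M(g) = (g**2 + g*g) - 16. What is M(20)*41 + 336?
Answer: 32480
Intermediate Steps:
M(g) = -16 + 2*g**2 (M(g) = (g**2 + g**2) - 16 = 2*g**2 - 16 = -16 + 2*g**2)
M(20)*41 + 336 = (-16 + 2*20**2)*41 + 336 = (-16 + 2*400)*41 + 336 = (-16 + 800)*41 + 336 = 784*41 + 336 = 32144 + 336 = 32480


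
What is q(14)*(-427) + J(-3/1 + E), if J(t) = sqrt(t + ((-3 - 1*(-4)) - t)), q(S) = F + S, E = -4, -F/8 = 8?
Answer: 21351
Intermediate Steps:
F = -64 (F = -8*8 = -64)
q(S) = -64 + S
J(t) = 1 (J(t) = sqrt(t + ((-3 + 4) - t)) = sqrt(t + (1 - t)) = sqrt(1) = 1)
q(14)*(-427) + J(-3/1 + E) = (-64 + 14)*(-427) + 1 = -50*(-427) + 1 = 21350 + 1 = 21351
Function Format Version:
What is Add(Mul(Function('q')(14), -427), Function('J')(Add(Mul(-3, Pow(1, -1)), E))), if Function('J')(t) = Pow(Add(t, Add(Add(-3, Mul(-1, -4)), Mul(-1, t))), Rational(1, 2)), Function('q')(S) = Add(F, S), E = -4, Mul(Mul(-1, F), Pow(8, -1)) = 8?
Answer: 21351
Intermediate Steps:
F = -64 (F = Mul(-8, 8) = -64)
Function('q')(S) = Add(-64, S)
Function('J')(t) = 1 (Function('J')(t) = Pow(Add(t, Add(Add(-3, 4), Mul(-1, t))), Rational(1, 2)) = Pow(Add(t, Add(1, Mul(-1, t))), Rational(1, 2)) = Pow(1, Rational(1, 2)) = 1)
Add(Mul(Function('q')(14), -427), Function('J')(Add(Mul(-3, Pow(1, -1)), E))) = Add(Mul(Add(-64, 14), -427), 1) = Add(Mul(-50, -427), 1) = Add(21350, 1) = 21351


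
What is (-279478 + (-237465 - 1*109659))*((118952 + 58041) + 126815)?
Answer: -190366700416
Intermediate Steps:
(-279478 + (-237465 - 1*109659))*((118952 + 58041) + 126815) = (-279478 + (-237465 - 109659))*(176993 + 126815) = (-279478 - 347124)*303808 = -626602*303808 = -190366700416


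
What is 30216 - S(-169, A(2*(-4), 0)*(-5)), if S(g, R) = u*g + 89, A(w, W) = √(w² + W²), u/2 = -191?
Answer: -34431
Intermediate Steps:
u = -382 (u = 2*(-191) = -382)
A(w, W) = √(W² + w²)
S(g, R) = 89 - 382*g (S(g, R) = -382*g + 89 = 89 - 382*g)
30216 - S(-169, A(2*(-4), 0)*(-5)) = 30216 - (89 - 382*(-169)) = 30216 - (89 + 64558) = 30216 - 1*64647 = 30216 - 64647 = -34431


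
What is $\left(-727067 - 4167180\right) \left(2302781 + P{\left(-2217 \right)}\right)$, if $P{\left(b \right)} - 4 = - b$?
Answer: $-11281249123494$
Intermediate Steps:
$P{\left(b \right)} = 4 - b$
$\left(-727067 - 4167180\right) \left(2302781 + P{\left(-2217 \right)}\right) = \left(-727067 - 4167180\right) \left(2302781 + \left(4 - -2217\right)\right) = - 4894247 \left(2302781 + \left(4 + 2217\right)\right) = - 4894247 \left(2302781 + 2221\right) = \left(-4894247\right) 2305002 = -11281249123494$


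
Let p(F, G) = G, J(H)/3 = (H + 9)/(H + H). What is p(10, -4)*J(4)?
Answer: -39/2 ≈ -19.500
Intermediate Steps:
J(H) = 3*(9 + H)/(2*H) (J(H) = 3*((H + 9)/(H + H)) = 3*((9 + H)/((2*H))) = 3*((9 + H)*(1/(2*H))) = 3*((9 + H)/(2*H)) = 3*(9 + H)/(2*H))
p(10, -4)*J(4) = -6*(9 + 4)/4 = -6*13/4 = -4*39/8 = -39/2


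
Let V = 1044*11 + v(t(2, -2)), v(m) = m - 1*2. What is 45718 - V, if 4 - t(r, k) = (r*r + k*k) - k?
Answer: 34242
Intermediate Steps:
t(r, k) = 4 + k - k**2 - r**2 (t(r, k) = 4 - ((r*r + k*k) - k) = 4 - ((r**2 + k**2) - k) = 4 - ((k**2 + r**2) - k) = 4 - (k**2 + r**2 - k) = 4 + (k - k**2 - r**2) = 4 + k - k**2 - r**2)
v(m) = -2 + m (v(m) = m - 2 = -2 + m)
V = 11476 (V = 1044*11 + (-2 + (4 - 2 - 1*(-2)**2 - 1*2**2)) = 11484 + (-2 + (4 - 2 - 1*4 - 1*4)) = 11484 + (-2 + (4 - 2 - 4 - 4)) = 11484 + (-2 - 6) = 11484 - 8 = 11476)
45718 - V = 45718 - 1*11476 = 45718 - 11476 = 34242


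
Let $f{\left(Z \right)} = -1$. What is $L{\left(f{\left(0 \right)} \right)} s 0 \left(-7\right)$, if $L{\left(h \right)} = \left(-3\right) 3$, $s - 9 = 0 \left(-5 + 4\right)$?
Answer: $0$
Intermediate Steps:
$s = 9$ ($s = 9 + 0 \left(-5 + 4\right) = 9 + 0 \left(-1\right) = 9 + 0 = 9$)
$L{\left(h \right)} = -9$
$L{\left(f{\left(0 \right)} \right)} s 0 \left(-7\right) = \left(-9\right) 9 \cdot 0 \left(-7\right) = \left(-81\right) 0 = 0$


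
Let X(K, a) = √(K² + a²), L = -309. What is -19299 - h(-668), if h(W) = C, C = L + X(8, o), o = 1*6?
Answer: -19000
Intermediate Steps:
o = 6
C = -299 (C = -309 + √(8² + 6²) = -309 + √(64 + 36) = -309 + √100 = -309 + 10 = -299)
h(W) = -299
-19299 - h(-668) = -19299 - 1*(-299) = -19299 + 299 = -19000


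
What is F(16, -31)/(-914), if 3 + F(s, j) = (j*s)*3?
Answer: 1491/914 ≈ 1.6313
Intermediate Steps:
F(s, j) = -3 + 3*j*s (F(s, j) = -3 + (j*s)*3 = -3 + 3*j*s)
F(16, -31)/(-914) = (-3 + 3*(-31)*16)/(-914) = (-3 - 1488)*(-1/914) = -1491*(-1/914) = 1491/914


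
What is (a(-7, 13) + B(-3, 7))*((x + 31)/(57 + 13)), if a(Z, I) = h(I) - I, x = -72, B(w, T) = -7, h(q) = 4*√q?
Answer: 82/7 - 82*√13/35 ≈ 3.2670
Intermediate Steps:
a(Z, I) = -I + 4*√I (a(Z, I) = 4*√I - I = -I + 4*√I)
(a(-7, 13) + B(-3, 7))*((x + 31)/(57 + 13)) = ((-1*13 + 4*√13) - 7)*((-72 + 31)/(57 + 13)) = ((-13 + 4*√13) - 7)*(-41/70) = (-20 + 4*√13)*(-41*1/70) = (-20 + 4*√13)*(-41/70) = 82/7 - 82*√13/35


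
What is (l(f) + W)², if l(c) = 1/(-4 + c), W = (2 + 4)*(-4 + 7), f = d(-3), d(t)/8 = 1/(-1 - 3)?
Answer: 11449/36 ≈ 318.03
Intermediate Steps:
d(t) = -2 (d(t) = 8/(-1 - 3) = 8/(-4) = 8*(-¼) = -2)
f = -2
W = 18 (W = 6*3 = 18)
(l(f) + W)² = (1/(-4 - 2) + 18)² = (1/(-6) + 18)² = (-⅙ + 18)² = (107/6)² = 11449/36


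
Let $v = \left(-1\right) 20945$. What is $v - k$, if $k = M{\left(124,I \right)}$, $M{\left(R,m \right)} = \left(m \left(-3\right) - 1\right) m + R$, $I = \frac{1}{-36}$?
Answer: $- \frac{9101819}{432} \approx -21069.0$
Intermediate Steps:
$I = - \frac{1}{36} \approx -0.027778$
$M{\left(R,m \right)} = R + m \left(-1 - 3 m\right)$ ($M{\left(R,m \right)} = \left(- 3 m - 1\right) m + R = \left(-1 - 3 m\right) m + R = m \left(-1 - 3 m\right) + R = R + m \left(-1 - 3 m\right)$)
$k = \frac{53579}{432}$ ($k = 124 - - \frac{1}{36} - 3 \left(- \frac{1}{36}\right)^{2} = 124 + \frac{1}{36} - \frac{1}{432} = \frac{53579}{432} \approx 124.03$)
$v = -20945$
$v - k = -20945 - \frac{53579}{432} = - \frac{9101819}{432}$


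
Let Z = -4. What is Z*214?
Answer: -856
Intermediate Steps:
Z*214 = -4*214 = -856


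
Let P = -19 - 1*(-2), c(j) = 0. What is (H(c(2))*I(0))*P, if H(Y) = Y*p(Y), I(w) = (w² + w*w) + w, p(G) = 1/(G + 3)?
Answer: 0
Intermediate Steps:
p(G) = 1/(3 + G)
I(w) = w + 2*w² (I(w) = (w² + w²) + w = 2*w² + w = w + 2*w²)
H(Y) = Y/(3 + Y)
P = -17 (P = -19 + 2 = -17)
(H(c(2))*I(0))*P = ((0/(3 + 0))*(0*(1 + 2*0)))*(-17) = ((0/3)*(0*(1 + 0)))*(-17) = ((0*(⅓))*(0*1))*(-17) = (0*0)*(-17) = 0*(-17) = 0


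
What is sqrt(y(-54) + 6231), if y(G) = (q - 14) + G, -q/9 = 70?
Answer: sqrt(5533) ≈ 74.384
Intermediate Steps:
q = -630 (q = -9*70 = -630)
y(G) = -644 + G (y(G) = (-630 - 14) + G = -644 + G)
sqrt(y(-54) + 6231) = sqrt((-644 - 54) + 6231) = sqrt(-698 + 6231) = sqrt(5533)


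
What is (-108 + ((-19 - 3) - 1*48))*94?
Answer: -16732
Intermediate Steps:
(-108 + ((-19 - 3) - 1*48))*94 = (-108 + (-22 - 48))*94 = (-108 - 70)*94 = -178*94 = -16732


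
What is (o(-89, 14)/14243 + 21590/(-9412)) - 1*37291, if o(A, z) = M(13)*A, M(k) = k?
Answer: -2499683863405/67027558 ≈ -37293.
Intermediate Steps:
o(A, z) = 13*A
(o(-89, 14)/14243 + 21590/(-9412)) - 1*37291 = ((13*(-89))/14243 + 21590/(-9412)) - 1*37291 = (-1157*1/14243 + 21590*(-1/9412)) - 37291 = (-1157/14243 - 10795/4706) - 37291 = -159198027/67027558 - 37291 = -2499683863405/67027558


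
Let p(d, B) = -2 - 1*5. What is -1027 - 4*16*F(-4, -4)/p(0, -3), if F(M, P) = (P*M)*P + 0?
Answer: -11285/7 ≈ -1612.1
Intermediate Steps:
p(d, B) = -7 (p(d, B) = -2 - 5 = -7)
F(M, P) = M*P² (F(M, P) = (M*P)*P + 0 = M*P² + 0 = M*P²)
-1027 - 4*16*F(-4, -4)/p(0, -3) = -1027 - 4*16*-4*(-4)²/(-7) = -1027 - 64*-4*16*(-⅐) = -1027 - 64*(-64*(-⅐)) = -1027 - 64*64/7 = -1027 - 1*4096/7 = -1027 - 4096/7 = -11285/7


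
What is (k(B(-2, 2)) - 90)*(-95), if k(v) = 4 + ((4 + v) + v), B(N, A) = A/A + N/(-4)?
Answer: 7505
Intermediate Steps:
B(N, A) = 1 - N/4 (B(N, A) = 1 + N*(-¼) = 1 - N/4)
k(v) = 8 + 2*v (k(v) = 4 + (4 + 2*v) = 8 + 2*v)
(k(B(-2, 2)) - 90)*(-95) = ((8 + 2*(1 - ¼*(-2))) - 90)*(-95) = ((8 + 2*(1 + ½)) - 90)*(-95) = ((8 + 2*(3/2)) - 90)*(-95) = ((8 + 3) - 90)*(-95) = (11 - 90)*(-95) = -79*(-95) = 7505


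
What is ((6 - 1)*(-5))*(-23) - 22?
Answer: 553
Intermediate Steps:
((6 - 1)*(-5))*(-23) - 22 = (5*(-5))*(-23) - 22 = -25*(-23) - 22 = 575 - 22 = 553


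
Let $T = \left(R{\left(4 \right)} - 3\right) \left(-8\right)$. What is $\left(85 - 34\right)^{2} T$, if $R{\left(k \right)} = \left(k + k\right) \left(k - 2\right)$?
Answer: $-270504$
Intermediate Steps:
$R{\left(k \right)} = 2 k \left(-2 + k\right)$
$T = -104$ ($T = \left(2 \cdot 4 \left(-2 + 4\right) - 3\right) \left(-8\right) = \left(2 \cdot 4 \cdot 2 - 3\right) \left(-8\right) = \left(16 - 3\right) \left(-8\right) = 13 \left(-8\right) = -104$)
$\left(85 - 34\right)^{2} T = \left(85 - 34\right)^{2} \left(-104\right) = 51^{2} \left(-104\right) = 2601 \left(-104\right) = -270504$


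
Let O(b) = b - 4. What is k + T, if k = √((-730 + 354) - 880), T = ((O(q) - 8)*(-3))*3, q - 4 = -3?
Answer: 99 + 2*I*√314 ≈ 99.0 + 35.44*I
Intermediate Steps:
q = 1 (q = 4 - 3 = 1)
O(b) = -4 + b
T = 99 (T = (((-4 + 1) - 8)*(-3))*3 = ((-3 - 8)*(-3))*3 = -11*(-3)*3 = 33*3 = 99)
k = 2*I*√314 (k = √(-376 - 880) = √(-1256) = 2*I*√314 ≈ 35.44*I)
k + T = 2*I*√314 + 99 = 99 + 2*I*√314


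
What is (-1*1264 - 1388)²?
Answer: 7033104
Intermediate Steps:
(-1*1264 - 1388)² = (-1264 - 1388)² = (-2652)² = 7033104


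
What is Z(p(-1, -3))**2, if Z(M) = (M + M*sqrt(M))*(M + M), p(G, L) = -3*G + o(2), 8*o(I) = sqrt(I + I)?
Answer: 485537/256 + 28561*sqrt(13)/64 ≈ 3505.7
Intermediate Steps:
o(I) = sqrt(2)*sqrt(I)/8 (o(I) = sqrt(I + I)/8 = sqrt(2*I)/8 = (sqrt(2)*sqrt(I))/8 = sqrt(2)*sqrt(I)/8)
p(G, L) = 1/4 - 3*G (p(G, L) = -3*G + sqrt(2)*sqrt(2)/8 = -3*G + 1/4 = 1/4 - 3*G)
Z(M) = 2*M*(M + M**(3/2)) (Z(M) = (M + M**(3/2))*(2*M) = 2*M*(M + M**(3/2)))
Z(p(-1, -3))**2 = (2*(1/4 - 3*(-1))**2 + 2*(1/4 - 3*(-1))**(5/2))**2 = (2*(1/4 + 3)**2 + 2*(1/4 + 3)**(5/2))**2 = (2*(13/4)**2 + 2*(13/4)**(5/2))**2 = (2*(169/16) + 2*(169*sqrt(13)/32))**2 = (169/8 + 169*sqrt(13)/16)**2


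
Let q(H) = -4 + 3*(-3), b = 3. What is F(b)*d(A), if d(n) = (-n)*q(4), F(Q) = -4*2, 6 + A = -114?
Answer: 12480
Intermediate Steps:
A = -120 (A = -6 - 114 = -120)
q(H) = -13 (q(H) = -4 - 9 = -13)
F(Q) = -8
d(n) = 13*n (d(n) = -n*(-13) = 13*n)
F(b)*d(A) = -104*(-120) = -8*(-1560) = 12480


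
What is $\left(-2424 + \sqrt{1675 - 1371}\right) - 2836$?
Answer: $-5260 + 4 \sqrt{19} \approx -5242.6$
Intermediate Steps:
$\left(-2424 + \sqrt{1675 - 1371}\right) - 2836 = \left(-2424 + \sqrt{304}\right) - 2836 = \left(-2424 + 4 \sqrt{19}\right) - 2836 = -5260 + 4 \sqrt{19}$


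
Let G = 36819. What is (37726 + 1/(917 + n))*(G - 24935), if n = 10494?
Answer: 5115959643108/11411 ≈ 4.4834e+8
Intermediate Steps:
(37726 + 1/(917 + n))*(G - 24935) = (37726 + 1/(917 + 10494))*(36819 - 24935) = (37726 + 1/11411)*11884 = (430491387/11411)*11884 = 5115959643108/11411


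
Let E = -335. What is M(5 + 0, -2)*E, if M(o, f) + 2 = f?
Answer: 1340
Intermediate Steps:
M(o, f) = -2 + f
M(5 + 0, -2)*E = (-2 - 2)*(-335) = -4*(-335) = 1340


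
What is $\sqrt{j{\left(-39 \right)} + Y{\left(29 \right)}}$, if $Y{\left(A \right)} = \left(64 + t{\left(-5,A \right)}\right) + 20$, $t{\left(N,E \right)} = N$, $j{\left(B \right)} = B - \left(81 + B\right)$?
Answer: $i \sqrt{2} \approx 1.4142 i$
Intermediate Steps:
$j{\left(B \right)} = -81$
$Y{\left(A \right)} = 79$ ($Y{\left(A \right)} = \left(64 - 5\right) + 20 = 59 + 20 = 79$)
$\sqrt{j{\left(-39 \right)} + Y{\left(29 \right)}} = \sqrt{-81 + 79} = \sqrt{-2} = i \sqrt{2}$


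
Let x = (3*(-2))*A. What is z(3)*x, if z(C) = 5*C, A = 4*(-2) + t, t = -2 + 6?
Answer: 360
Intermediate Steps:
t = 4
A = -4 (A = 4*(-2) + 4 = -8 + 4 = -4)
x = 24 (x = (3*(-2))*(-4) = -6*(-4) = 24)
z(3)*x = (5*3)*24 = 15*24 = 360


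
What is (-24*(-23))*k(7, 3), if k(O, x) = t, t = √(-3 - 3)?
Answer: 552*I*√6 ≈ 1352.1*I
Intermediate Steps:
t = I*√6 (t = √(-6) = I*√6 ≈ 2.4495*I)
k(O, x) = I*√6
(-24*(-23))*k(7, 3) = (-24*(-23))*(I*√6) = 552*(I*√6) = 552*I*√6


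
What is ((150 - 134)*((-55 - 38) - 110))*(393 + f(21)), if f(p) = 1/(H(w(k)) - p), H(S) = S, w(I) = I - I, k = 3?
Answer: -3828928/3 ≈ -1.2763e+6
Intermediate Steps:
w(I) = 0
f(p) = -1/p (f(p) = 1/(0 - p) = 1/(-p) = -1/p)
((150 - 134)*((-55 - 38) - 110))*(393 + f(21)) = ((150 - 134)*((-55 - 38) - 110))*(393 - 1/21) = (16*(-93 - 110))*(393 - 1*1/21) = (16*(-203))*(393 - 1/21) = -3248*8252/21 = -3828928/3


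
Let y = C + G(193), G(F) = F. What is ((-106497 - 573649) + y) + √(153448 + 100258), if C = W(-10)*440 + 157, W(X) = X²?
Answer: -635796 + √253706 ≈ -6.3529e+5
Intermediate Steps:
C = 44157 (C = (-10)²*440 + 157 = 100*440 + 157 = 44000 + 157 = 44157)
y = 44350 (y = 44157 + 193 = 44350)
((-106497 - 573649) + y) + √(153448 + 100258) = ((-106497 - 573649) + 44350) + √(153448 + 100258) = (-680146 + 44350) + √253706 = -635796 + √253706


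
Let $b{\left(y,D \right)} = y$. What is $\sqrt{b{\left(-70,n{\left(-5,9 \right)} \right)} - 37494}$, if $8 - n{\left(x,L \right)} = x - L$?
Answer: $2 i \sqrt{9391} \approx 193.81 i$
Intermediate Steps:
$n{\left(x,L \right)} = 8 + L - x$ ($n{\left(x,L \right)} = 8 - \left(x - L\right) = 8 + \left(L - x\right) = 8 + L - x$)
$\sqrt{b{\left(-70,n{\left(-5,9 \right)} \right)} - 37494} = \sqrt{-70 - 37494} = \sqrt{-37564} = 2 i \sqrt{9391}$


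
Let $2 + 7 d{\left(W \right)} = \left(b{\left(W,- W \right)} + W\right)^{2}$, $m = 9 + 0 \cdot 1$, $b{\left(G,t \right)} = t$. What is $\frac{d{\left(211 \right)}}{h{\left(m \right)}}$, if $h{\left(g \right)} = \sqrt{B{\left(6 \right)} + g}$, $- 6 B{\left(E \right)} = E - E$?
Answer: $- \frac{2}{21} \approx -0.095238$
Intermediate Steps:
$m = 9$ ($m = 9 + 0 = 9$)
$B{\left(E \right)} = 0$ ($B{\left(E \right)} = - \frac{E - E}{6} = \left(- \frac{1}{6}\right) 0 = 0$)
$h{\left(g \right)} = \sqrt{g}$ ($h{\left(g \right)} = \sqrt{0 + g} = \sqrt{g}$)
$d{\left(W \right)} = - \frac{2}{7}$ ($d{\left(W \right)} = - \frac{2}{7} + \frac{\left(- W + W\right)^{2}}{7} = - \frac{2}{7} + \frac{0^{2}}{7} = - \frac{2}{7} + \frac{1}{7} \cdot 0 = - \frac{2}{7} + 0 = - \frac{2}{7}$)
$\frac{d{\left(211 \right)}}{h{\left(m \right)}} = - \frac{2}{7 \sqrt{9}} = - \frac{2}{7 \cdot 3} = \left(- \frac{2}{7}\right) \frac{1}{3} = - \frac{2}{21}$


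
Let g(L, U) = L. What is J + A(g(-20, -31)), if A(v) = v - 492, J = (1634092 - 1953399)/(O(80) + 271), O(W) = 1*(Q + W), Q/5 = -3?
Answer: -491339/336 ≈ -1462.3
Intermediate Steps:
Q = -15 (Q = 5*(-3) = -15)
O(W) = -15 + W (O(W) = 1*(-15 + W) = -15 + W)
J = -319307/336 (J = (1634092 - 1953399)/((-15 + 80) + 271) = -319307/(65 + 271) = -319307/336 ≈ -950.32)
A(v) = -492 + v
J + A(g(-20, -31)) = -319307/336 + (-492 - 20) = -319307/336 - 512 = -491339/336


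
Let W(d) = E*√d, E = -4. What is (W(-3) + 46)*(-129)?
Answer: -5934 + 516*I*√3 ≈ -5934.0 + 893.74*I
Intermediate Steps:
W(d) = -4*√d
(W(-3) + 46)*(-129) = (-4*I*√3 + 46)*(-129) = (46 - 4*I*√3)*(-129) = -5934 + 516*I*√3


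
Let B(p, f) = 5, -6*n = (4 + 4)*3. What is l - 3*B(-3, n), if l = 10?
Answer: -5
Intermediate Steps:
n = -4 (n = -(4 + 4)*3/6 = -4*3/3 = -1/6*24 = -4)
l - 3*B(-3, n) = 10 - 3*5 = 10 - 15 = -5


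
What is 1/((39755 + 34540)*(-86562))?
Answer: -1/6431123790 ≈ -1.5549e-10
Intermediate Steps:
1/((39755 + 34540)*(-86562)) = -1/86562/74295 = (1/74295)*(-1/86562) = -1/6431123790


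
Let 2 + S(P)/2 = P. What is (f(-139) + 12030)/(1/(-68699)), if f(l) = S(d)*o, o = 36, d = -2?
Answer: -806663658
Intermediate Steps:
S(P) = -4 + 2*P
f(l) = -288 (f(l) = (-4 + 2*(-2))*36 = (-4 - 4)*36 = -8*36 = -288)
(f(-139) + 12030)/(1/(-68699)) = (-288 + 12030)/(1/(-68699)) = 11742/(-1/68699) = 11742*(-68699) = -806663658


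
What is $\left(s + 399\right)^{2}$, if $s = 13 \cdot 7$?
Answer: $240100$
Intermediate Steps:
$s = 91$
$\left(s + 399\right)^{2} = \left(91 + 399\right)^{2} = 490^{2} = 240100$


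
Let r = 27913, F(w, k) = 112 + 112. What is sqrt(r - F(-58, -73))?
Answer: sqrt(27689) ≈ 166.40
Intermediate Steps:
F(w, k) = 224
sqrt(r - F(-58, -73)) = sqrt(27913 - 1*224) = sqrt(27913 - 224) = sqrt(27689)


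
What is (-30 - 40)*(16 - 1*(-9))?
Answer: -1750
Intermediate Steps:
(-30 - 40)*(16 - 1*(-9)) = -70*(16 + 9) = -70*25 = -1750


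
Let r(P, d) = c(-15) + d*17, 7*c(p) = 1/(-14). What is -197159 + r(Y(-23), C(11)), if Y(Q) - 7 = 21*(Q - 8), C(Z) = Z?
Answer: -19303257/98 ≈ -1.9697e+5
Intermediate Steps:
c(p) = -1/98 (c(p) = (⅐)/(-14) = (⅐)*(-1/14) = -1/98)
Y(Q) = -161 + 21*Q (Y(Q) = 7 + 21*(Q - 8) = 7 + 21*(-8 + Q) = 7 + (-168 + 21*Q) = -161 + 21*Q)
r(P, d) = -1/98 + 17*d (r(P, d) = -1/98 + d*17 = -1/98 + 17*d)
-197159 + r(Y(-23), C(11)) = -197159 + (-1/98 + 17*11) = -197159 + (-1/98 + 187) = -197159 + 18325/98 = -19303257/98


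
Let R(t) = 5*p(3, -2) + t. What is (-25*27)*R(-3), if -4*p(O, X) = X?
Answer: 675/2 ≈ 337.50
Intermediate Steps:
p(O, X) = -X/4
R(t) = 5/2 + t (R(t) = 5*(-¼*(-2)) + t = 5*(½) + t = 5/2 + t)
(-25*27)*R(-3) = (-25*27)*(5/2 - 3) = -675*(-½) = 675/2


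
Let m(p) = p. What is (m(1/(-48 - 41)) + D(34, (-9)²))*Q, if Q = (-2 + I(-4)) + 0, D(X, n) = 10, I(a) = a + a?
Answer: -8890/89 ≈ -99.888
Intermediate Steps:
I(a) = 2*a
Q = -10 (Q = (-2 + 2*(-4)) + 0 = (-2 - 8) + 0 = -10 + 0 = -10)
(m(1/(-48 - 41)) + D(34, (-9)²))*Q = (1/(-48 - 41) + 10)*(-10) = (1/(-89) + 10)*(-10) = (-1/89 + 10)*(-10) = (889/89)*(-10) = -8890/89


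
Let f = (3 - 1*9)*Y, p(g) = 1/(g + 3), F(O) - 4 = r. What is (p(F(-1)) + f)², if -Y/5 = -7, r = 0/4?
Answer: 2157961/49 ≈ 44040.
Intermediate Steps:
r = 0 (r = 0*(¼) = 0)
F(O) = 4 (F(O) = 4 + 0 = 4)
Y = 35 (Y = -5*(-7) = 35)
p(g) = 1/(3 + g)
f = -210 (f = (3 - 1*9)*35 = (3 - 9)*35 = -6*35 = -210)
(p(F(-1)) + f)² = (1/(3 + 4) - 210)² = (1/7 - 210)² = (⅐ - 210)² = (-1469/7)² = 2157961/49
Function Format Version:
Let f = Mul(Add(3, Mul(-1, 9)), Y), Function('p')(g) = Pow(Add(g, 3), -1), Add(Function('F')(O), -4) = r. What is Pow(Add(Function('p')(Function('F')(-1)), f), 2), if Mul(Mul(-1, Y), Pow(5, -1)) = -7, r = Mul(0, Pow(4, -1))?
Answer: Rational(2157961, 49) ≈ 44040.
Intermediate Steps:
r = 0 (r = Mul(0, Rational(1, 4)) = 0)
Function('F')(O) = 4 (Function('F')(O) = Add(4, 0) = 4)
Y = 35 (Y = Mul(-5, -7) = 35)
Function('p')(g) = Pow(Add(3, g), -1)
f = -210 (f = Mul(Add(3, Mul(-1, 9)), 35) = Mul(Add(3, -9), 35) = Mul(-6, 35) = -210)
Pow(Add(Function('p')(Function('F')(-1)), f), 2) = Pow(Add(Pow(Add(3, 4), -1), -210), 2) = Pow(Add(Pow(7, -1), -210), 2) = Pow(Add(Rational(1, 7), -210), 2) = Pow(Rational(-1469, 7), 2) = Rational(2157961, 49)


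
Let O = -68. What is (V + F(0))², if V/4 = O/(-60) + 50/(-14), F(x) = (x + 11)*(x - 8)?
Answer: 105349696/11025 ≈ 9555.5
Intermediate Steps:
F(x) = (-8 + x)*(11 + x) (F(x) = (11 + x)*(-8 + x) = (-8 + x)*(11 + x))
V = -1024/105 (V = 4*(-68/(-60) + 50/(-14)) = 4*(-68*(-1/60) + 50*(-1/14)) = 4*(17/15 - 25/7) = 4*(-256/105) = -1024/105 ≈ -9.7524)
(V + F(0))² = (-1024/105 + (-88 + 0² + 3*0))² = (-1024/105 + (-88 + 0 + 0))² = (-1024/105 - 88)² = (-10264/105)² = 105349696/11025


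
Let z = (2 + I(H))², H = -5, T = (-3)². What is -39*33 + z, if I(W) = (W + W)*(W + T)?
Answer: 157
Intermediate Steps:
T = 9
I(W) = 2*W*(9 + W) (I(W) = (W + W)*(W + 9) = (2*W)*(9 + W) = 2*W*(9 + W))
z = 1444 (z = (2 + 2*(-5)*(9 - 5))² = (2 + 2*(-5)*4)² = (2 - 40)² = (-38)² = 1444)
-39*33 + z = -39*33 + 1444 = -1287 + 1444 = 157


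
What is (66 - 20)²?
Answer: 2116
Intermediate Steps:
(66 - 20)² = 46² = 2116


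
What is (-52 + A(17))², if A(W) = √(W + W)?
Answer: (52 - √34)² ≈ 2131.6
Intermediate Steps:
A(W) = √2*√W (A(W) = √(2*W) = √2*√W)
(-52 + A(17))² = (-52 + √2*√17)² = (-52 + √34)²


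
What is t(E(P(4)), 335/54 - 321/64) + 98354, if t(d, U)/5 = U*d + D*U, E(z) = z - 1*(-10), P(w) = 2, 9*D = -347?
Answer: 1527148073/15552 ≈ 98196.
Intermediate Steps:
D = -347/9 (D = (1/9)*(-347) = -347/9 ≈ -38.556)
E(z) = 10 + z (E(z) = z + 10 = 10 + z)
t(d, U) = -1735*U/9 + 5*U*d (t(d, U) = 5*(U*d - 347*U/9) = 5*(-347*U/9 + U*d) = -1735*U/9 + 5*U*d)
t(E(P(4)), 335/54 - 321/64) + 98354 = 5*(335/54 - 321/64)*(-347 + 9*(10 + 2))/9 + 98354 = 5*(335*(1/54) - 321*1/64)*(-347 + 9*12)/9 + 98354 = 5*(335/54 - 321/64)*(-347 + 108)/9 + 98354 = (5/9)*(2053/1728)*(-239) + 98354 = -2453335/15552 + 98354 = 1527148073/15552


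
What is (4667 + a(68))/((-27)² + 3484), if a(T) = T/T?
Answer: 4668/4213 ≈ 1.1080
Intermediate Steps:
a(T) = 1
(4667 + a(68))/((-27)² + 3484) = (4667 + 1)/((-27)² + 3484) = 4668/(729 + 3484) = 4668/4213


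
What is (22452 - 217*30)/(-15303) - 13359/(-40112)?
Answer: -145010909/204611312 ≈ -0.70871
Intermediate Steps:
(22452 - 217*30)/(-15303) - 13359/(-40112) = (22452 - 1*6510)*(-1/15303) - 13359*(-1/40112) = (22452 - 6510)*(-1/15303) + 13359/40112 = 15942*(-1/15303) + 13359/40112 = -5314/5101 + 13359/40112 = -145010909/204611312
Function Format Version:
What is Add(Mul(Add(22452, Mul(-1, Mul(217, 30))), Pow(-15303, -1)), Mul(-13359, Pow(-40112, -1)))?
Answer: Rational(-145010909, 204611312) ≈ -0.70871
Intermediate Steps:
Add(Mul(Add(22452, Mul(-1, Mul(217, 30))), Pow(-15303, -1)), Mul(-13359, Pow(-40112, -1))) = Add(Mul(Add(22452, Mul(-1, 6510)), Rational(-1, 15303)), Mul(-13359, Rational(-1, 40112))) = Add(Mul(Add(22452, -6510), Rational(-1, 15303)), Rational(13359, 40112)) = Add(Mul(15942, Rational(-1, 15303)), Rational(13359, 40112)) = Add(Rational(-5314, 5101), Rational(13359, 40112)) = Rational(-145010909, 204611312)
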